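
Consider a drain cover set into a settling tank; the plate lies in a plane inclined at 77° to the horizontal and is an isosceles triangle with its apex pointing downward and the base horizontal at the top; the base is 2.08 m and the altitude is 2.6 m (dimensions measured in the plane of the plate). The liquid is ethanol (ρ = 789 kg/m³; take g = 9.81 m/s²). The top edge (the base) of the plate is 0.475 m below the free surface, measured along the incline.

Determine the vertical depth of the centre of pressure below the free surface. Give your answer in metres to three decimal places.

h_p = 1.580 m

γ = ρg = 789 × 9.81 / 1000 = 7.74009 kN/m³.
Let θ = 77° be the plate's angle to the horizontal; measure y along the incline from where the plane meets the free surface. Vertical depth h = y·sinθ with sinθ = 0.974370.
With the apex down, the centroid sits h/3 = 2.6/3 = 0.866667 m below the base (the top edge), so y_c = 0.475 + 0.866667 = 1.34167 m and h_c = 1.34167 × 0.974370 = 1.30728 m.
A = ½ × 2.08 × 2.6 = 2.704 m².
Resultant F = γ·h_c·A = 7.74009 × 1.30728 × 2.704 = 27.3603 kN.
I_c = b·h³/36 = 2.08 × 2.6³/36 = 1.0155 m⁴.
Centre of pressure: y_p = y_c + I_c/(y_c·A) = 1.34167 + 1.0155/(1.34167 × 2.704) = 1.34167 + 0.279916 = 1.62159 m along the plane.
Vertically, h_p = y_p·sinθ = 1.62159 × 0.974370 = 1.58003 m.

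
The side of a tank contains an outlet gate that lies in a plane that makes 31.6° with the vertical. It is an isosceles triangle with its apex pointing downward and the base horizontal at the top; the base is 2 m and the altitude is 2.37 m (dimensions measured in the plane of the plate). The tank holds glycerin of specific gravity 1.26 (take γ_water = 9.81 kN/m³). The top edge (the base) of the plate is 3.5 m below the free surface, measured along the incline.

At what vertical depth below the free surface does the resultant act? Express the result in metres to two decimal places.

h_p = 3.72 m

γ = 1.26 × 9.81 = 12.3606 kN/m³.
The plate makes 31.6° with the vertical, i.e. θ = 90° − 31.6° = 58.4° to the horizontal. Measuring y along the incline from the free-surface line, vertical depth h = y·sinθ with sinθ = 0.851727.
With the apex down, the centroid sits h/3 = 2.37/3 = 0.79 m below the base (the top edge), so y_c = 3.5 + 0.79 = 4.29 m and h_c = 4.29 × 0.851727 = 3.65391 m.
A = ½ × 2 × 2.37 = 2.37 m².
Resultant F = γ·h_c·A = 12.3606 × 3.65391 × 2.37 = 107.04 kN.
I_c = b·h³/36 = 2 × 2.37³/36 = 0.739559 m⁴.
Centre of pressure: y_p = y_c + I_c/(y_c·A) = 4.29 + 0.739559/(4.29 × 2.37) = 4.29 + 0.072739 = 4.36274 m along the plane.
Vertically, h_p = y_p·sinθ = 4.36274 × 0.851727 = 3.71586 m.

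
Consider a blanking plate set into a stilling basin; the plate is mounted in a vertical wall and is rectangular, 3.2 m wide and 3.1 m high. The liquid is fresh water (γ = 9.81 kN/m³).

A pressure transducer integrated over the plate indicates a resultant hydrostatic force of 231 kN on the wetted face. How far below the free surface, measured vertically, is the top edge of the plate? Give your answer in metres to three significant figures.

d_top ≈ 0.824 m

γ = 9.81 kN/m³.
A = 3.2 × 3.1 = 9.92 m².
From F = γ·h_c·A, the centroid depth is h_c = 231/(9.81 × 9.92) = 2.37373 m.
The centroid lies 3.1/2 = 1.55 m below the top edge, so the top edge sits at h_top = 2.37373 − 1.55 = 0.82373 m below the surface.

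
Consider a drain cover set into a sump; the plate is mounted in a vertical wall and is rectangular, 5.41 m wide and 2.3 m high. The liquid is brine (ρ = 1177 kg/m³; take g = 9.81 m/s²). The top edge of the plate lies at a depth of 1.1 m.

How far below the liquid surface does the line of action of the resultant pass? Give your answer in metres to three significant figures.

γ = ρg = 1177 × 9.81 / 1000 = 11.54637 kN/m³.
The centroid lies 2.3/2 = 1.15 m below the top edge, so the centroid depth is h_c = 1.1 + 1.15 = 2.25 m.
A = 5.41 × 2.3 = 12.443 m².
Resultant F = γ·h_c·A = 11.54637 × 2.25 × 12.443 = 323.261 kN.
I_c = b·h³/12 = 5.41 × 2.3³/12 = 5.48529 m⁴.
Centre of pressure: y_p = y_c + I_c/(y_c·A) = 2.25 + 5.48529/(2.25 × 12.443) = 2.25 + 0.195926 = 2.44593 m along the plane.

h_p = 2.45 m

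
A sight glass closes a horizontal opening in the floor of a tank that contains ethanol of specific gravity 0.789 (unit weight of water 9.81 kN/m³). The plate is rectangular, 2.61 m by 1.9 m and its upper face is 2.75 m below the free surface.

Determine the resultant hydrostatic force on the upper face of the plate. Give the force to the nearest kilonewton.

F ≈ 106 kN

γ = 0.789 × 9.81 = 7.74009 kN/m³.
The plate is horizontal, so pressure is uniform at p = γ·h = 7.74009 × 2.75 = 21.2852 kN/m².
A = 2.61 × 1.9 = 4.959 m².
F = p·A = 21.2852 × 4.959 = 105.553 kN.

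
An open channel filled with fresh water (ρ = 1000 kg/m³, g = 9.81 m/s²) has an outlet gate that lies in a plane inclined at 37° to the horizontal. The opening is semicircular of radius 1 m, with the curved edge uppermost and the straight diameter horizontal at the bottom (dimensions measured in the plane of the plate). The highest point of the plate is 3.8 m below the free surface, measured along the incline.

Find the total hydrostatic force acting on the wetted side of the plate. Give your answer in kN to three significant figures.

γ = ρg = 1000 × 9.81 = 9810 N/m³ = 9.81 kN/m³.
Let θ = 37° be the plate's angle to the horizontal; measure y along the incline from where the plane meets the free surface. Vertical depth h = y·sinθ with sinθ = 0.601815.
The centroid lies 4r/(3π) = 0.424413 m above the diameter, so r − 4r/(3π) = 1 − 0.424413 = 0.575587 m below the topmost point, so y_c = 3.8 + 0.575587 = 4.37559 m and h_c = 4.37559 × 0.601815 = 2.6333 m.
A = πr²/2 = π × 1²/2 = 1.5708 m².
Resultant F = γ·h_c·A = 9.81 × 2.6333 × 1.5708 = 40.578 kN.

F ≈ 40.6 kN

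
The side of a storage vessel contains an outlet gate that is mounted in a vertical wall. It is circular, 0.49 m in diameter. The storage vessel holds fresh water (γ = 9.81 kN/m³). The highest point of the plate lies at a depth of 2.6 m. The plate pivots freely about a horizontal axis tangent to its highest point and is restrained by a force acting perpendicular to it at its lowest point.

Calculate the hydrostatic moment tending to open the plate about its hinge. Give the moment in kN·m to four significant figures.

γ = 9.81 kN/m³.
The centroid is at the centre, 0.245 m below the top of the plate, so the centroid depth is h_c = 2.6 + 0.245 = 2.845 m.
A = π(0.245)² = 0.188574 m².
Resultant F = γ·h_c·A = 9.81 × 2.845 × 0.188574 = 5.263 kN.
I_c = πr⁴/4 = π × 0.245⁴/4 = 0.00282979 m⁴.
Centre of pressure: y_p = y_c + I_c/(y_c·A) = 2.845 + 0.00282979/(2.845 × 0.188574) = 2.845 + 0.00527461 = 2.85027 m along the plane.
The resultant acts 0.245 + 0.00527461 = 0.250275 m (along the plate) below the hinge at the top edge, so the moment about the hinge is M = F × 0.250275 = 5.263 × 0.250275 = 1.3172 kN·m.

M ≈ 1.317 kN·m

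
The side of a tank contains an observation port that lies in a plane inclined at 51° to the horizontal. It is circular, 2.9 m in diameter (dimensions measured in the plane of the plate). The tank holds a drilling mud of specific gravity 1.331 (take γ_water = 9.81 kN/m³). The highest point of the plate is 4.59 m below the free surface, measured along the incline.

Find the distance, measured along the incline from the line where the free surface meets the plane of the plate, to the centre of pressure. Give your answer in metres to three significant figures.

y_p = 6.13 m

γ = 1.331 × 9.81 = 13.05711 kN/m³.
Let θ = 51° be the plate's angle to the horizontal; measure y along the incline from where the plane meets the free surface. Vertical depth h = y·sinθ with sinθ = 0.777146.
The centroid is at the centre, 1.45 m below the top of the plate, so y_c = 4.59 + 1.45 = 6.04 m and h_c = 6.04 × 0.777146 = 4.69396 m.
A = π(1.45)² = 6.6052 m².
Resultant F = γ·h_c·A = 13.05711 × 4.69396 × 6.6052 = 404.83 kN.
I_c = πr⁴/4 = π × 1.45⁴/4 = 3.47186 m⁴.
Centre of pressure: y_p = y_c + I_c/(y_c·A) = 6.04 + 3.47186/(6.04 × 6.6052) = 6.04 + 0.0870241 = 6.12702 m along the plane.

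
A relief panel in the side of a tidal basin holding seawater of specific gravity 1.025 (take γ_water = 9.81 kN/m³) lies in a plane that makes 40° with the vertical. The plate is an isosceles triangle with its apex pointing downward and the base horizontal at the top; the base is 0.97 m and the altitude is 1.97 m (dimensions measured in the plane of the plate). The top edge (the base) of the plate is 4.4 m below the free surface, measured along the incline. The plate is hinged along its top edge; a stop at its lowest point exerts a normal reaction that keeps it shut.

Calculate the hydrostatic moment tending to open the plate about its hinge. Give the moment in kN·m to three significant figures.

M ≈ 26.0 kN·m

γ = 1.025 × 9.81 = 10.05525 kN/m³.
The plate makes 40° with the vertical, i.e. θ = 90° − 40° = 50° to the horizontal. Measuring y along the incline from the free-surface line, vertical depth h = y·sinθ with sinθ = 0.766044.
With the apex down, the centroid sits h/3 = 1.97/3 = 0.656667 m below the base (the top edge), so y_c = 4.4 + 0.656667 = 5.05667 m and h_c = 5.05667 × 0.766044 = 3.87363 m.
A = ½ × 0.97 × 1.97 = 0.95545 m².
Resultant F = γ·h_c·A = 10.05525 × 3.87363 × 0.95545 = 37.2151 kN.
I_c = b·h³/36 = 0.97 × 1.97³/36 = 0.206 m⁴.
Centre of pressure: y_p = y_c + I_c/(y_c·A) = 5.05667 + 0.206/(5.05667 × 0.95545) = 5.05667 + 0.0426378 = 5.09931 m along the plane.
The resultant acts 0.656667 + 0.0426378 = 0.699305 m (along the plate) below the hinge at the top edge, so the moment about the hinge is M = F × 0.699305 = 37.2151 × 0.699305 = 26.0247 kN·m.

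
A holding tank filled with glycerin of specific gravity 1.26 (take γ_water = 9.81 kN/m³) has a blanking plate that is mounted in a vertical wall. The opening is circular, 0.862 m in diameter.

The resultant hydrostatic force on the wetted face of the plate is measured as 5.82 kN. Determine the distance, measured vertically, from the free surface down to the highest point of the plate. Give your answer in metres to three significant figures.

γ = 1.26 × 9.81 = 12.3606 kN/m³.
A = π(0.431)² = 0.583585 m².
From F = γ·h_c·A, the centroid depth is h_c = 5.82/(12.3606 × 0.583585) = 0.806825 m.
The centroid is at the centre, 0.431 m below the top of the plate, so the highest point sits at h_top = 0.806825 − 0.431 = 0.375825 m below the surface.

d_top ≈ 0.376 m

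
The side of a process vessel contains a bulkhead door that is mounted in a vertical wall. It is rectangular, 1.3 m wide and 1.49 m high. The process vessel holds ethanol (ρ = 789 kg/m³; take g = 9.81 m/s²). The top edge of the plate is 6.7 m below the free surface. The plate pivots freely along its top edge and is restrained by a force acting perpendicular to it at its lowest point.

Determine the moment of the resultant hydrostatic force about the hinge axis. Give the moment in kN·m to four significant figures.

M ≈ 85.93 kN·m

γ = ρg = 789 × 9.81 / 1000 = 7.74009 kN/m³.
The centroid lies 1.49/2 = 0.745 m below the top edge, so the centroid depth is h_c = 6.7 + 0.745 = 7.445 m.
A = 1.3 × 1.49 = 1.937 m².
Resultant F = γ·h_c·A = 7.74009 × 7.445 × 1.937 = 111.62 kN.
I_c = b·h³/12 = 1.3 × 1.49³/12 = 0.358361 m⁴.
Centre of pressure: y_p = y_c + I_c/(y_c·A) = 7.445 + 0.358361/(7.445 × 1.937) = 7.445 + 0.02485 = 7.46985 m along the plane.
The resultant acts 0.745 + 0.02485 = 0.76985 m (along the plate) below the hinge at the top edge, so the moment about the hinge is M = F × 0.76985 = 111.62 × 0.76985 = 85.9307 kN·m.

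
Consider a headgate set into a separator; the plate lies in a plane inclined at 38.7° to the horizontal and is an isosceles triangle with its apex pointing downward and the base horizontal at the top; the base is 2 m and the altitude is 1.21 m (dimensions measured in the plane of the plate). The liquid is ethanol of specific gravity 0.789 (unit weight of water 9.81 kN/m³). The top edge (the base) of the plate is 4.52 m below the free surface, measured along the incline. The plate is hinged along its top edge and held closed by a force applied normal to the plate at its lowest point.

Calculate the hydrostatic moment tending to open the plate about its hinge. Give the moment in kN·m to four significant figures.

M ≈ 12.10 kN·m

γ = 0.789 × 9.81 = 7.74009 kN/m³.
Let θ = 38.7° be the plate's angle to the horizontal; measure y along the incline from where the plane meets the free surface. Vertical depth h = y·sinθ with sinθ = 0.625243.
With the apex down, the centroid sits h/3 = 1.21/3 = 0.403333 m below the base (the top edge), so y_c = 4.52 + 0.403333 = 4.92333 m and h_c = 4.92333 × 0.625243 = 3.07828 m.
A = ½ × 2 × 1.21 = 1.21 m².
Resultant F = γ·h_c·A = 7.74009 × 3.07828 × 1.21 = 28.8297 kN.
I_c = b·h³/36 = 2 × 1.21³/36 = 0.0984201 m⁴.
Centre of pressure: y_p = y_c + I_c/(y_c·A) = 4.92333 + 0.0984201/(4.92333 × 1.21) = 4.92333 + 0.0165211 = 4.93985 m along the plane.
The resultant acts 0.403333 + 0.0165211 = 0.419854 m (along the plate) below the hinge at the top edge, so the moment about the hinge is M = F × 0.419854 = 28.8297 × 0.419854 = 12.1043 kN·m.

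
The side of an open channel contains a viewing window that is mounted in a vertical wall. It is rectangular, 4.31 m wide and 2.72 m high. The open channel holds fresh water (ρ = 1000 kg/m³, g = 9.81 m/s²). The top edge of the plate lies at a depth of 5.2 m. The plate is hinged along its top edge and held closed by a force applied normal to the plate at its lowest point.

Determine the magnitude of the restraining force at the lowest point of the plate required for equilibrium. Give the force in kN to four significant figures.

P ≈ 403.3 kN

γ = ρg = 1000 × 9.81 = 9810 N/m³ = 9.81 kN/m³.
The centroid lies 2.72/2 = 1.36 m below the top edge, so the centroid depth is h_c = 5.2 + 1.36 = 6.56 m.
A = 4.31 × 2.72 = 11.7232 m².
Resultant F = γ·h_c·A = 9.81 × 6.56 × 11.7232 = 754.43 kN.
I_c = b·h³/12 = 4.31 × 2.72³/12 = 7.22774 m⁴.
Centre of pressure: y_p = y_c + I_c/(y_c·A) = 6.56 + 7.22774/(6.56 × 11.7232) = 6.56 + 0.0939837 = 6.65398 m along the plane.
The resultant acts 1.36 + 0.0939837 = 1.45398 m (along the plate) below the hinge at the top edge, so the moment about the hinge is M = F × 1.45398 = 754.43 × 1.45398 = 1096.93 kN·m.
A normal force at the bottom, 2.72 m from the hinge, must supply this moment: P = 1096.93/2.72 = 403.283 kN.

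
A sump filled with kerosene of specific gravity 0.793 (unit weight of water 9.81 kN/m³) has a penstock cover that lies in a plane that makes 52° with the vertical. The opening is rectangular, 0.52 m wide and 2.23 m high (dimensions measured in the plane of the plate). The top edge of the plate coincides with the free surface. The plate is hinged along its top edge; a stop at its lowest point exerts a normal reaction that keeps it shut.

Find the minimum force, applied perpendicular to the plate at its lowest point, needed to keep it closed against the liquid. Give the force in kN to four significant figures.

γ = 0.793 × 9.81 = 7.77933 kN/m³.
The plate makes 52° with the vertical, i.e. θ = 90° − 52° = 38° to the horizontal. Measuring y along the incline from the free-surface line, vertical depth h = y·sinθ with sinθ = 0.615661.
The centroid lies 2.23/2 = 1.115 m below the top edge, so y_c = 1.115 m and h_c = 1.115 × 0.615661 = 0.686462 m.
A = 0.52 × 2.23 = 1.1596 m².
Resultant F = γ·h_c·A = 7.77933 × 0.686462 × 1.1596 = 6.19251 kN.
I_c = b·h³/12 = 0.52 × 2.23³/12 = 0.480548 m⁴.
Centre of pressure: y_p = y_c + I_c/(y_c·A) = 1.115 + 0.480548/(1.115 × 1.1596) = 1.115 + 0.371667 = 1.48667 m along the plane.
The resultant acts 1.115 + 0.371667 = 1.48667 m (along the plate) below the hinge at the top edge, so the moment about the hinge is M = F × 1.48667 = 6.19251 × 1.48667 = 9.20622 kN·m.
A normal force at the bottom, 2.23 m from the hinge, must supply this moment: P = 9.20622/2.23 = 4.12835 kN.

P ≈ 4.128 kN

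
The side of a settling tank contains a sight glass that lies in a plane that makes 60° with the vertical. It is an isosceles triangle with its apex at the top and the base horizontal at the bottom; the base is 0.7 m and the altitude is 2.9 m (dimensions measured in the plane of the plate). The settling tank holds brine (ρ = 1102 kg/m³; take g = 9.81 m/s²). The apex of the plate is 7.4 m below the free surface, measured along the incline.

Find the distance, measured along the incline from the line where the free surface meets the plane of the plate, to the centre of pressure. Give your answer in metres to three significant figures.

γ = ρg = 1102 × 9.81 / 1000 = 10.81062 kN/m³.
The plate makes 60° with the vertical, i.e. θ = 90° − 60° = 30° to the horizontal. Measuring y along the incline from the free-surface line, vertical depth h = y·sinθ with sinθ = 0.500000.
With the apex up, the centroid sits 2h/3 = 2 × 2.9/3 = 1.93333 m below the apex, so y_c = 7.4 + 1.93333 = 9.33333 m and h_c = 9.33333 × 0.500000 = 4.66667 m.
A = ½ × 0.7 × 2.9 = 1.015 m².
Resultant F = γ·h_c·A = 10.81062 × 4.66667 × 1.015 = 51.2063 kN.
I_c = b·h³/36 = 0.7 × 2.9³/36 = 0.474231 m⁴.
Centre of pressure: y_p = y_c + I_c/(y_c·A) = 9.33333 + 0.474231/(9.33333 × 1.015) = 9.33333 + 0.0500596 = 9.38339 m along the plane.

y_p = 9.38 m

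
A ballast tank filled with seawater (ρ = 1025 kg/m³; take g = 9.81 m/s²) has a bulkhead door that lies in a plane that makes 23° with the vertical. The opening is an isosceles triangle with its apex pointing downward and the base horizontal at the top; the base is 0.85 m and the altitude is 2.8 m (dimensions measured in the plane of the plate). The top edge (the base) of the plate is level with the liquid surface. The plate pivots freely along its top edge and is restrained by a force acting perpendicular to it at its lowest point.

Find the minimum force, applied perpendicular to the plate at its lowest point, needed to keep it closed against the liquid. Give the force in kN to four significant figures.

γ = ρg = 1025 × 9.81 / 1000 = 10.05525 kN/m³.
The plate makes 23° with the vertical, i.e. θ = 90° − 23° = 67° to the horizontal. Measuring y along the incline from the free-surface line, vertical depth h = y·sinθ with sinθ = 0.920505.
With the apex down, the centroid sits h/3 = 2.8/3 = 0.933333 m below the base (the top edge), so y_c = 0.933333 m and h_c = 0.933333 × 0.920505 = 0.859138 m.
A = ½ × 0.85 × 2.8 = 1.19 m².
Resultant F = γ·h_c·A = 10.05525 × 0.859138 × 1.19 = 10.2802 kN.
I_c = b·h³/36 = 0.85 × 2.8³/36 = 0.518311 m⁴.
Centre of pressure: y_p = y_c + I_c/(y_c·A) = 0.933333 + 0.518311/(0.933333 × 1.19) = 0.933333 + 0.466667 = 1.4 m along the plane.
The resultant acts 0.933333 + 0.466667 = 1.4 m (along the plate) below the hinge at the top edge, so the moment about the hinge is M = F × 1.4 = 10.2802 × 1.4 = 14.3923 kN·m.
A normal force at the bottom, 2.8 m from the hinge, must supply this moment: P = 14.3923/2.8 = 5.14011 kN.

P ≈ 5.140 kN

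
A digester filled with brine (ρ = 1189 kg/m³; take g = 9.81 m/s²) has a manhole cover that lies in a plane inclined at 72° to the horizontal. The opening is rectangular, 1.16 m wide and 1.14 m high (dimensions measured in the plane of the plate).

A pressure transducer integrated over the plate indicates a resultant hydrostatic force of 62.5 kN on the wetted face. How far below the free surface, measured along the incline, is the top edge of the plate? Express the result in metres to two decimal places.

γ = ρg = 1189 × 9.81 / 1000 = 11.66409 kN/m³.
A = 1.16 × 1.14 = 1.3224 m².
From F = γ·h_c·A, the centroid depth is h_c = 62.5/(11.66409 × 1.3224) = 4.05197 m.
Let θ = 72° be the plate's angle to the horizontal; measure y along the incline from where the plane meets the free surface. Vertical depth h = y·sinθ with sinθ = 0.951057.
Along the incline, y_c = h_c/sinθ = 4.05197/0.951057 = 4.26049 m.
The centroid lies 1.14/2 = 0.57 m below the top edge, so the top edge sits at y_top = 4.26049 − 0.57 = 3.69049 m along the incline.

y_top ≈ 3.69 m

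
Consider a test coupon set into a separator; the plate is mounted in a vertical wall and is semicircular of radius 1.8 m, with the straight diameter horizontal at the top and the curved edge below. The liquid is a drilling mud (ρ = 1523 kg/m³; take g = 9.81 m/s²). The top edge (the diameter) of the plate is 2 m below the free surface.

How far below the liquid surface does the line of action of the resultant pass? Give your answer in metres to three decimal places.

γ = ρg = 1523 × 9.81 / 1000 = 14.94063 kN/m³.
The centroid of a semicircle lies 4r/(3π) = 0.763944 m from the diameter, here below the top edge, so the centroid depth is h_c = 2 + 0.763944 = 2.76394 m.
A = πr²/2 = π × 1.8²/2 = 5.08938 m².
Resultant F = γ·h_c·A = 14.94063 × 2.76394 × 5.08938 = 210.166 kN.
I_c = (π/8 − 8/(9π))·r⁴ = 0.109757 × 1.8⁴ = 1.15219 m⁴.
Centre of pressure: y_p = y_c + I_c/(y_c·A) = 2.76394 + 1.15219/(2.76394 × 5.08938) = 2.76394 + 0.0819088 = 2.84585 m along the plane.

h_p = 2.846 m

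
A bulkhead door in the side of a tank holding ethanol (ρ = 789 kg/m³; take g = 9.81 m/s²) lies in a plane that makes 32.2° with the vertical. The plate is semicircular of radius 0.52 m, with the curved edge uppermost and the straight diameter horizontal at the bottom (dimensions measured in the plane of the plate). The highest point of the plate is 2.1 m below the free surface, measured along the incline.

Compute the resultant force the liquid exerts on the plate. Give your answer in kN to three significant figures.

F ≈ 6.67 kN

γ = ρg = 789 × 9.81 / 1000 = 7.74009 kN/m³.
The plate makes 32.2° with the vertical, i.e. θ = 90° − 32.2° = 57.8° to the horizontal. Measuring y along the incline from the free-surface line, vertical depth h = y·sinθ with sinθ = 0.846193.
The centroid lies 4r/(3π) = 0.220695 m above the diameter, so r − 4r/(3π) = 0.52 − 0.220695 = 0.299305 m below the topmost point, so y_c = 2.1 + 0.299305 = 2.39931 m and h_c = 2.39931 × 0.846193 = 2.03028 m.
A = πr²/2 = π × 0.52²/2 = 0.424743 m².
Resultant F = γ·h_c·A = 7.74009 × 2.03028 × 0.424743 = 6.67465 kN.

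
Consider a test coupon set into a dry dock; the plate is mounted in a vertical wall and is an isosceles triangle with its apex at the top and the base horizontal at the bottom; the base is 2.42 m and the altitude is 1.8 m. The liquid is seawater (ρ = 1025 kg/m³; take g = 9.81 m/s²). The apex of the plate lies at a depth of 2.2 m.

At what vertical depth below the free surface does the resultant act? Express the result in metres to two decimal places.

h_p = 3.45 m

γ = ρg = 1025 × 9.81 / 1000 = 10.05525 kN/m³.
With the apex up, the centroid sits 2h/3 = 2 × 1.8/3 = 1.2 m below the apex, so the centroid depth is h_c = 2.2 + 1.2 = 3.4 m.
A = ½ × 2.42 × 1.8 = 2.178 m².
Resultant F = γ·h_c·A = 10.05525 × 3.4 × 2.178 = 74.4611 kN.
I_c = b·h³/36 = 2.42 × 1.8³/36 = 0.39204 m⁴.
Centre of pressure: y_p = y_c + I_c/(y_c·A) = 3.4 + 0.39204/(3.4 × 2.178) = 3.4 + 0.0529412 = 3.45294 m along the plane.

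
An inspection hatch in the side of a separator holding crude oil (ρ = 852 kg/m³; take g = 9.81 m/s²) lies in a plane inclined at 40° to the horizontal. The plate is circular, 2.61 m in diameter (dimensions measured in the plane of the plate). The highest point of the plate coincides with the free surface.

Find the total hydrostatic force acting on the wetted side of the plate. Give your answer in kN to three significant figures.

γ = ρg = 852 × 9.81 / 1000 = 8.35812 kN/m³.
Let θ = 40° be the plate's angle to the horizontal; measure y along the incline from where the plane meets the free surface. Vertical depth h = y·sinθ with sinθ = 0.642788.
The centroid is at the centre, 1.305 m below the top of the plate, so y_c = 1.305 m and h_c = 1.305 × 0.642788 = 0.838838 m.
A = π(1.305)² = 5.35021 m².
Resultant F = γ·h_c·A = 8.35812 × 0.838838 × 5.35021 = 37.5109 kN.

F ≈ 37.5 kN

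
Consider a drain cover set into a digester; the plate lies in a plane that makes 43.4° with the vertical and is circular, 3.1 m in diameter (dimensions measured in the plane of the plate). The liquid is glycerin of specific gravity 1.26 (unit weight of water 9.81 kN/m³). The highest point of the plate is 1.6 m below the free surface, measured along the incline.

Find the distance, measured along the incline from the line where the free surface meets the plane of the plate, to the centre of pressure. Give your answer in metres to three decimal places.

γ = 1.26 × 9.81 = 12.3606 kN/m³.
The plate makes 43.4° with the vertical, i.e. θ = 90° − 43.4° = 46.6° to the horizontal. Measuring y along the incline from the free-surface line, vertical depth h = y·sinθ with sinθ = 0.726575.
The centroid is at the centre, 1.55 m below the top of the plate, so y_c = 1.6 + 1.55 = 3.15 m and h_c = 3.15 × 0.726575 = 2.28871 m.
A = π(1.55)² = 7.54768 m².
Resultant F = γ·h_c·A = 12.3606 × 2.28871 × 7.54768 = 213.523 kN.
I_c = πr⁴/4 = π × 1.55⁴/4 = 4.53332 m⁴.
Centre of pressure: y_p = y_c + I_c/(y_c·A) = 3.15 + 4.53332/(3.15 × 7.54768) = 3.15 + 0.190674 = 3.34067 m along the plane.

y_p = 3.341 m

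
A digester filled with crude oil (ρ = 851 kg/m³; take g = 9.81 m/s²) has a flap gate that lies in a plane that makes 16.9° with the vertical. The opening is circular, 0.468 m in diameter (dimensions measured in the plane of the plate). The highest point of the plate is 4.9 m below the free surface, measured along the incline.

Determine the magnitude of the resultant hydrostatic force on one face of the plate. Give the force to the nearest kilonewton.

γ = ρg = 851 × 9.81 / 1000 = 8.34831 kN/m³.
The plate makes 16.9° with the vertical, i.e. θ = 90° − 16.9° = 73.1° to the horizontal. Measuring y along the incline from the free-surface line, vertical depth h = y·sinθ with sinθ = 0.956814.
The centroid is at the centre, 0.234 m below the top of the plate, so y_c = 4.9 + 0.234 = 5.134 m and h_c = 5.134 × 0.956814 = 4.91228 m.
A = π(0.234)² = 0.172021 m².
Resultant F = γ·h_c·A = 8.34831 × 4.91228 × 0.172021 = 7.05445 kN.

F ≈ 7 kN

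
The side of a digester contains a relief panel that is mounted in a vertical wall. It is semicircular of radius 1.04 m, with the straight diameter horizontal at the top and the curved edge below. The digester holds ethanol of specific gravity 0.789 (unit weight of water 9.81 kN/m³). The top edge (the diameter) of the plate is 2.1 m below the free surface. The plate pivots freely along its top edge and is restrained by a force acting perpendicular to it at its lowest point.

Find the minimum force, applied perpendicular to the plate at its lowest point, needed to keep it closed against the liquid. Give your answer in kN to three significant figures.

P ≈ 15.1 kN

γ = 0.789 × 9.81 = 7.74009 kN/m³.
The centroid of a semicircle lies 4r/(3π) = 0.44139 m from the diameter, here below the top edge, so the centroid depth is h_c = 2.1 + 0.44139 = 2.54139 m.
A = πr²/2 = π × 1.04²/2 = 1.69897 m².
Resultant F = γ·h_c·A = 7.74009 × 2.54139 × 1.69897 = 33.4197 kN.
I_c = (π/8 − 8/(9π))·r⁴ = 0.109757 × 1.04⁴ = 0.1284 m⁴.
Centre of pressure: y_p = y_c + I_c/(y_c·A) = 2.54139 + 0.1284/(2.54139 × 1.69897) = 2.54139 + 0.0297377 = 2.57113 m along the plane.
The resultant acts 0.44139 + 0.0297377 = 0.471128 m (along the plate) below the hinge at the top edge, so the moment about the hinge is M = F × 0.471128 = 33.4197 × 0.471128 = 15.745 kN·m.
A normal force at the bottom, 1.04 m from the hinge, must supply this moment: P = 15.745/1.04 = 15.1394 kN.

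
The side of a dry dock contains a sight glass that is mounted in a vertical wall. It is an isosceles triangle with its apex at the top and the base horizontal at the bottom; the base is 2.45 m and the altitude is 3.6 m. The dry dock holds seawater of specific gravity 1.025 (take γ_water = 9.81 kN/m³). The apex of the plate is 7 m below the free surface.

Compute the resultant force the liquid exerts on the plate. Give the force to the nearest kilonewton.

F ≈ 417 kN

γ = 1.025 × 9.81 = 10.05525 kN/m³.
With the apex up, the centroid sits 2h/3 = 2 × 3.6/3 = 2.4 m below the apex, so the centroid depth is h_c = 7 + 2.4 = 9.4 m.
A = ½ × 2.45 × 3.6 = 4.41 m².
Resultant F = γ·h_c·A = 10.05525 × 9.4 × 4.41 = 416.83 kN.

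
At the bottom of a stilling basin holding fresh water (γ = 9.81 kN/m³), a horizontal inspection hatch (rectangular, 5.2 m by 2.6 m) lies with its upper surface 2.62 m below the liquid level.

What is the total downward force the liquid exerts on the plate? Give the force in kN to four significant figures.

γ = 9.81 kN/m³.
The plate is horizontal, so pressure is uniform at p = γ·h = 9.81 × 2.62 = 25.7022 kN/m².
A = 5.2 × 2.6 = 13.52 m².
F = p·A = 25.7022 × 13.52 = 347.494 kN.

F ≈ 347.5 kN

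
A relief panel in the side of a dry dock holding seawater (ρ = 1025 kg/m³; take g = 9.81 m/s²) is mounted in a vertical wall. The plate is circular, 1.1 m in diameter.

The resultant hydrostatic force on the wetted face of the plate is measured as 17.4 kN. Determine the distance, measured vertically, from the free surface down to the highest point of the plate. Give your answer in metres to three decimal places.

γ = ρg = 1025 × 9.81 / 1000 = 10.05525 kN/m³.
A = π(0.55)² = 0.950332 m².
From F = γ·h_c·A, the centroid depth is h_c = 17.4/(10.05525 × 0.950332) = 1.82088 m.
The centroid is at the centre, 0.55 m below the top of the plate, so the highest point sits at h_top = 1.82088 − 0.55 = 1.27088 m below the surface.

d_top ≈ 1.271 m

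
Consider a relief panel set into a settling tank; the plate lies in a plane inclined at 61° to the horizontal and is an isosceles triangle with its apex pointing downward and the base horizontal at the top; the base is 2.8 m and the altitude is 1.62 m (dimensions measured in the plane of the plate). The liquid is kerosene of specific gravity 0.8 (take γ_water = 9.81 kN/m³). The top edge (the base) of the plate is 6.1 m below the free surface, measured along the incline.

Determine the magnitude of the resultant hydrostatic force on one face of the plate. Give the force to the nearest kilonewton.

γ = 0.8 × 9.81 = 7.848 kN/m³.
Let θ = 61° be the plate's angle to the horizontal; measure y along the incline from where the plane meets the free surface. Vertical depth h = y·sinθ with sinθ = 0.874620.
With the apex down, the centroid sits h/3 = 1.62/3 = 0.54 m below the base (the top edge), so y_c = 6.1 + 0.54 = 6.64 m and h_c = 6.64 × 0.874620 = 5.80748 m.
A = ½ × 2.8 × 1.62 = 2.268 m².
Resultant F = γ·h_c·A = 7.848 × 5.80748 × 2.268 = 103.369 kN.

F ≈ 103 kN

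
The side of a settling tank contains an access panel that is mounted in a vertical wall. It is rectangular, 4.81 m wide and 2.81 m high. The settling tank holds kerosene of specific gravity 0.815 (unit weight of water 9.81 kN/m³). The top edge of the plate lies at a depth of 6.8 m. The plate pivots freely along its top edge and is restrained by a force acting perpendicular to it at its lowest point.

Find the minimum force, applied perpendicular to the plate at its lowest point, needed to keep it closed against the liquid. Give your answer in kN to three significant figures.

P ≈ 469 kN

γ = 0.815 × 9.81 = 7.99515 kN/m³.
The centroid lies 2.81/2 = 1.405 m below the top edge, so the centroid depth is h_c = 6.8 + 1.405 = 8.205 m.
A = 4.81 × 2.81 = 13.5161 m².
Resultant F = γ·h_c·A = 7.99515 × 8.205 × 13.5161 = 886.659 kN.
I_c = b·h³/12 = 4.81 × 2.81³/12 = 8.89371 m⁴.
Centre of pressure: y_p = y_c + I_c/(y_c·A) = 8.205 + 8.89371/(8.205 × 13.5161) = 8.205 + 0.0801961 = 8.2852 m along the plane.
The resultant acts 1.405 + 0.0801961 = 1.4852 m (along the plate) below the hinge at the top edge, so the moment about the hinge is M = F × 1.4852 = 886.659 × 1.4852 = 1316.87 kN·m.
A normal force at the bottom, 2.81 m from the hinge, must supply this moment: P = 1316.87/2.81 = 468.637 kN.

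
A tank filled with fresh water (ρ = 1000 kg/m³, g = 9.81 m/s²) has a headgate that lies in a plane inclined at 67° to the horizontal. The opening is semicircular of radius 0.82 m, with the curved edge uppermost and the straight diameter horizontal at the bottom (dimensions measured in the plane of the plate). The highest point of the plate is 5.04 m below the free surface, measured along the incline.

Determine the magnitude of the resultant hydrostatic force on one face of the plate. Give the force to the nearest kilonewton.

F ≈ 53 kN

γ = ρg = 1000 × 9.81 = 9810 N/m³ = 9.81 kN/m³.
Let θ = 67° be the plate's angle to the horizontal; measure y along the incline from where the plane meets the free surface. Vertical depth h = y·sinθ with sinθ = 0.920505.
The centroid lies 4r/(3π) = 0.348019 m above the diameter, so r − 4r/(3π) = 0.82 − 0.348019 = 0.471981 m below the topmost point, so y_c = 5.04 + 0.471981 = 5.51198 m and h_c = 5.51198 × 0.920505 = 5.07381 m.
A = πr²/2 = π × 0.82²/2 = 1.0562 m².
Resultant F = γ·h_c·A = 9.81 × 5.07381 × 1.0562 = 52.5714 kN.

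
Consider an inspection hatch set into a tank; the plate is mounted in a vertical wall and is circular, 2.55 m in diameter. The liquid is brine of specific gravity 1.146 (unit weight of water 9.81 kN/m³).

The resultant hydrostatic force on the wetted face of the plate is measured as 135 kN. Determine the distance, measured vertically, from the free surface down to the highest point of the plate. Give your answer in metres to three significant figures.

d_top ≈ 1.08 m

γ = 1.146 × 9.81 = 11.24226 kN/m³.
A = π(1.275)² = 5.10705 m².
From F = γ·h_c·A, the centroid depth is h_c = 135/(11.24226 × 5.10705) = 2.35131 m.
The centroid is at the centre, 1.275 m below the top of the plate, so the highest point sits at h_top = 2.35131 − 1.275 = 1.07631 m below the surface.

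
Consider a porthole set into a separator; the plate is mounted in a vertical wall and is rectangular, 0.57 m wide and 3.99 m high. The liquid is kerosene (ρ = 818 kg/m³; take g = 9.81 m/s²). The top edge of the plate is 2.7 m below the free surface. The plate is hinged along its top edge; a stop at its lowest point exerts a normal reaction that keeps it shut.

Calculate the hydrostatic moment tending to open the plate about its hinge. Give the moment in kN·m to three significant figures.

M ≈ 195 kN·m

γ = ρg = 818 × 9.81 / 1000 = 8.02458 kN/m³.
The centroid lies 3.99/2 = 1.995 m below the top edge, so the centroid depth is h_c = 2.7 + 1.995 = 4.695 m.
A = 0.57 × 3.99 = 2.2743 m².
Resultant F = γ·h_c·A = 8.02458 × 4.695 × 2.2743 = 85.6852 kN.
I_c = b·h³/12 = 0.57 × 3.99³/12 = 3.01726 m⁴.
Centre of pressure: y_p = y_c + I_c/(y_c·A) = 4.695 + 3.01726/(4.695 × 2.2743) = 4.695 + 0.282572 = 4.97757 m along the plane.
The resultant acts 1.995 + 0.282572 = 2.27757 m (along the plate) below the hinge at the top edge, so the moment about the hinge is M = F × 2.27757 = 85.6852 × 2.27757 = 195.154 kN·m.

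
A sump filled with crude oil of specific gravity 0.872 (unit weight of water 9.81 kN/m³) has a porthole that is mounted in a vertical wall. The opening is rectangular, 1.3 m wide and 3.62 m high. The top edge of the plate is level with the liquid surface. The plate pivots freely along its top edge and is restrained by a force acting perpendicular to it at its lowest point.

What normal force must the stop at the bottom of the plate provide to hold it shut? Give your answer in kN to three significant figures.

P ≈ 48.6 kN

γ = 0.872 × 9.81 = 8.55432 kN/m³.
The centroid lies 3.62/2 = 1.81 m below the top edge, so the centroid depth is h_c = 1.81 m.
A = 1.3 × 3.62 = 4.706 m².
Resultant F = γ·h_c·A = 8.55432 × 1.81 × 4.706 = 72.8645 kN.
I_c = b·h³/12 = 1.3 × 3.62³/12 = 5.13911 m⁴.
Centre of pressure: y_p = y_c + I_c/(y_c·A) = 1.81 + 5.13911/(1.81 × 4.706) = 1.81 + 0.603333 = 2.41333 m along the plane.
The resultant acts 1.81 + 0.603333 = 2.41333 m (along the plate) below the hinge at the top edge, so the moment about the hinge is M = F × 2.41333 = 72.8645 × 2.41333 = 175.846 kN·m.
A normal force at the bottom, 3.62 m from the hinge, must supply this moment: P = 175.846/3.62 = 48.5762 kN.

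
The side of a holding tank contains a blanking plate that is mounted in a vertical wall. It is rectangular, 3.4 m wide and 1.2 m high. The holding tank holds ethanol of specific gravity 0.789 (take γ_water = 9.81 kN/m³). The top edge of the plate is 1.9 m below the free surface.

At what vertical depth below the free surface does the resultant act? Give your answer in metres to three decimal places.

γ = 0.789 × 9.81 = 7.74009 kN/m³.
The centroid lies 1.2/2 = 0.6 m below the top edge, so the centroid depth is h_c = 1.9 + 0.6 = 2.5 m.
A = 3.4 × 1.2 = 4.08 m².
Resultant F = γ·h_c·A = 7.74009 × 2.5 × 4.08 = 78.9489 kN.
I_c = b·h³/12 = 3.4 × 1.2³/12 = 0.4896 m⁴.
Centre of pressure: y_p = y_c + I_c/(y_c·A) = 2.5 + 0.4896/(2.5 × 4.08) = 2.5 + 0.048 = 2.548 m along the plane.

h_p = 2.548 m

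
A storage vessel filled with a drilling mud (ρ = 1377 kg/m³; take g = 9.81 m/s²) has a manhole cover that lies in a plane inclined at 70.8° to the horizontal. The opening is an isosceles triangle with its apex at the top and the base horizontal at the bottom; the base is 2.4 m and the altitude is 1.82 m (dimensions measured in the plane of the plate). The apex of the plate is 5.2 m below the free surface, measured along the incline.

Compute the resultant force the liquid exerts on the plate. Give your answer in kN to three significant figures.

F ≈ 179 kN

γ = ρg = 1377 × 9.81 / 1000 = 13.50837 kN/m³.
Let θ = 70.8° be the plate's angle to the horizontal; measure y along the incline from where the plane meets the free surface. Vertical depth h = y·sinθ with sinθ = 0.944376.
With the apex up, the centroid sits 2h/3 = 2 × 1.82/3 = 1.21333 m below the apex, so y_c = 5.2 + 1.21333 = 6.41333 m and h_c = 6.41333 × 0.944376 = 6.05659 m.
A = ½ × 2.4 × 1.82 = 2.184 m².
Resultant F = γ·h_c·A = 13.50837 × 6.05659 × 2.184 = 178.683 kN.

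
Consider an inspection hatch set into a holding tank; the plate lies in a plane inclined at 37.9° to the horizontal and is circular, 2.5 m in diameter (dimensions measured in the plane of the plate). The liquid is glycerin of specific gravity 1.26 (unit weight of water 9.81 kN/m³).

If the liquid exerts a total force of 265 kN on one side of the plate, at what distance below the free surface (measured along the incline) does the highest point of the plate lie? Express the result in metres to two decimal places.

y_top ≈ 5.86 m

γ = 1.26 × 9.81 = 12.3606 kN/m³.
A = π(1.25)² = 4.90874 m².
From F = γ·h_c·A, the centroid depth is h_c = 265/(12.3606 × 4.90874) = 4.36753 m.
Let θ = 37.9° be the plate's angle to the horizontal; measure y along the incline from where the plane meets the free surface. Vertical depth h = y·sinθ with sinθ = 0.614285.
Along the incline, y_c = h_c/sinθ = 4.36753/0.614285 = 7.10994 m.
The centroid is at the centre, 1.25 m below the top of the plate, so the highest point sits at y_top = 7.10994 − 1.25 = 5.85994 m along the incline.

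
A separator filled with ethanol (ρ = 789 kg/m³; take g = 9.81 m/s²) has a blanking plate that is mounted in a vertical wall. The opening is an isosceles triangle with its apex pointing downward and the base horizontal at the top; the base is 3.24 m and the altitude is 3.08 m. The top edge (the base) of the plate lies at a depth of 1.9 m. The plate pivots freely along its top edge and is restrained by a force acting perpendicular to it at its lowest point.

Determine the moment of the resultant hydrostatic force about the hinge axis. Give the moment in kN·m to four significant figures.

M ≈ 136.4 kN·m

γ = ρg = 789 × 9.81 / 1000 = 7.74009 kN/m³.
With the apex down, the centroid sits h/3 = 3.08/3 = 1.02667 m below the base (the top edge), so the centroid depth is h_c = 1.9 + 1.02667 = 2.92667 m.
A = ½ × 3.24 × 3.08 = 4.9896 m².
Resultant F = γ·h_c·A = 7.74009 × 2.92667 × 4.9896 = 113.028 kN.
I_c = b·h³/36 = 3.24 × 3.08³/36 = 2.62963 m⁴.
Centre of pressure: y_p = y_c + I_c/(y_c·A) = 2.92667 + 2.62963/(2.92667 × 4.9896) = 2.92667 + 0.180076 = 3.10675 m along the plane.
The resultant acts 1.02667 + 0.180076 = 1.20675 m (along the plate) below the hinge at the top edge, so the moment about the hinge is M = F × 1.20675 = 113.028 × 1.20675 = 136.397 kN·m.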